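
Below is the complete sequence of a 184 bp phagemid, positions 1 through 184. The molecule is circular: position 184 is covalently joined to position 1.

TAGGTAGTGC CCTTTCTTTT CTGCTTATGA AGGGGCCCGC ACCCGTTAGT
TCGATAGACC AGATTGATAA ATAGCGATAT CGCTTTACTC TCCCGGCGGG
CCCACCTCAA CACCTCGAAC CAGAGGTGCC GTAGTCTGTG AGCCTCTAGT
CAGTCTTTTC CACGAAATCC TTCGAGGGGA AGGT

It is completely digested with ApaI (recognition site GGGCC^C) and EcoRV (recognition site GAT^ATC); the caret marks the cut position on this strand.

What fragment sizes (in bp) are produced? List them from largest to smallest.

119, 41, 24 bp

ApaI sites (GGGCCC) start at positions 33, 98.
ApaI cuts after base 5 of each site (before the last base), so after positions 37, 102.
The EcoRV site (GATATC) starts at position 76.
EcoRV cuts after base 3 of each site, so after position 78.
Combined cut positions: 37, 78, 102.
Circular molecule, 3 cuts → 3 fragments:
  38–78 → 41 bp
  79–102 → 24 bp
  103–184 then 1–37 → 82 + 37 = 119 bp
Sorted largest to smallest: 119, 41, 24 bp.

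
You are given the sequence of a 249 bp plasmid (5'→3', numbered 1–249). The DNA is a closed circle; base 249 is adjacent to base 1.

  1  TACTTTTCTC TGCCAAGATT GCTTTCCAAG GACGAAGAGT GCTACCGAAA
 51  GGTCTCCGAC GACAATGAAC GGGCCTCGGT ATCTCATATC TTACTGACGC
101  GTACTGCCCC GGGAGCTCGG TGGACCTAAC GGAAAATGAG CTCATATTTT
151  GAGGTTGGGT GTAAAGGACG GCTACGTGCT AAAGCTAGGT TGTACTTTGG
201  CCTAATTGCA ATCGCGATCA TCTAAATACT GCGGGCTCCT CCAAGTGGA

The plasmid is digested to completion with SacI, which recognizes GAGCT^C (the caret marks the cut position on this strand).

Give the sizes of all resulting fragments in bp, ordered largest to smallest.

224, 25 bp

SacI sites (GAGCTC) start at positions 113, 138.
SacI cuts after base 5 of each site (before the last base), so after positions 117, 142.
Circular molecule, 2 cuts → 2 fragments:
  118–142 → 25 bp
  143–249 then 1–117 → 107 + 117 = 224 bp
Sorted largest to smallest: 224, 25 bp.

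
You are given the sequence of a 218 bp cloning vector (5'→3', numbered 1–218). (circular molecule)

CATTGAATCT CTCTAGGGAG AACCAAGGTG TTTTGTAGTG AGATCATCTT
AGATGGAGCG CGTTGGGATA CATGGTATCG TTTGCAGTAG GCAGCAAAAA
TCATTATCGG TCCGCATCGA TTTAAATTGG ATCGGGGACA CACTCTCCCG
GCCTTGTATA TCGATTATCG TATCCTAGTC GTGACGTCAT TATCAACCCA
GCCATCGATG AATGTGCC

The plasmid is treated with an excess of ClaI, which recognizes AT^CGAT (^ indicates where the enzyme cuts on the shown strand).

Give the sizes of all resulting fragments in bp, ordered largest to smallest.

ClaI sites (ATCGAT) start at positions 116, 160, 204.
ClaI cuts after base 2 of each site, so after positions 117, 161, 205.
Circular molecule, 3 cuts → 3 fragments:
  118–161 → 44 bp
  162–205 → 44 bp
  206–218 then 1–117 → 13 + 117 = 130 bp
Sorted largest to smallest: 130, 44, 44 bp.

130, 44, 44 bp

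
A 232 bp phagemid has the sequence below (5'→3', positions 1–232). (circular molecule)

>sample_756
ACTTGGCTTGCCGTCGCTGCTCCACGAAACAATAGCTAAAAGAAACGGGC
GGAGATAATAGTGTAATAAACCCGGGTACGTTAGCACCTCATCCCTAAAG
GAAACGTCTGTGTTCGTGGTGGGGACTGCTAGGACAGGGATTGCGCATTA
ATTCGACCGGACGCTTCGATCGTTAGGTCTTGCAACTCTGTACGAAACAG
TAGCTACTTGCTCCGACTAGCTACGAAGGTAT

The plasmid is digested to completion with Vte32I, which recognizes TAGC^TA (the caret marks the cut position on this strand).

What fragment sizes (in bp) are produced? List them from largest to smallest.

168, 47, 17 bp

Vte32I sites (TAGCTA) start at positions 33, 201, 218.
Vte32I cuts after base 4 of each site, so after positions 36, 204, 221.
Circular molecule, 3 cuts → 3 fragments:
  37–204 → 168 bp
  205–221 → 17 bp
  222–232 then 1–36 → 11 + 36 = 47 bp
Sorted largest to smallest: 168, 47, 17 bp.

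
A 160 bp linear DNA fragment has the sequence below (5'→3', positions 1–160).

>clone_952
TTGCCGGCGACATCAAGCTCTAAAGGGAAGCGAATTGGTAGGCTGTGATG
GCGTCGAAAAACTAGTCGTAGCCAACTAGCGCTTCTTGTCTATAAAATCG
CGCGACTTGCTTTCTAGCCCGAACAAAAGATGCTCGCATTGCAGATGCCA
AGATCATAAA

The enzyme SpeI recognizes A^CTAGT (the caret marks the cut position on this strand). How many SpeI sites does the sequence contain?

ACTAGT occurs starting at position 61.
SpeI cuts at 1 site.

1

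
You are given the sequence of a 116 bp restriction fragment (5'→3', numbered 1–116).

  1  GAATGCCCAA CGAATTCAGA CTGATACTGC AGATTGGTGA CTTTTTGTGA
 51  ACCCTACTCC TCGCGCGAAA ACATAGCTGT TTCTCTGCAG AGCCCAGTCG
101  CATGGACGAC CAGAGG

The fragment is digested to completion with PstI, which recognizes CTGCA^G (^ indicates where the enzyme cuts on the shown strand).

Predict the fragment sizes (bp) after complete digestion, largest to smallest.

PstI sites (CTGCAG) start at positions 27, 85.
PstI cuts after base 5 of each site (before the last base), so after positions 31, 89.
Linear molecule, 2 cuts → 3 fragments:
  1–31 → 31 bp
  32–89 → 58 bp
  90–116 → 27 bp
Sorted largest to smallest: 58, 31, 27 bp.

58, 31, 27 bp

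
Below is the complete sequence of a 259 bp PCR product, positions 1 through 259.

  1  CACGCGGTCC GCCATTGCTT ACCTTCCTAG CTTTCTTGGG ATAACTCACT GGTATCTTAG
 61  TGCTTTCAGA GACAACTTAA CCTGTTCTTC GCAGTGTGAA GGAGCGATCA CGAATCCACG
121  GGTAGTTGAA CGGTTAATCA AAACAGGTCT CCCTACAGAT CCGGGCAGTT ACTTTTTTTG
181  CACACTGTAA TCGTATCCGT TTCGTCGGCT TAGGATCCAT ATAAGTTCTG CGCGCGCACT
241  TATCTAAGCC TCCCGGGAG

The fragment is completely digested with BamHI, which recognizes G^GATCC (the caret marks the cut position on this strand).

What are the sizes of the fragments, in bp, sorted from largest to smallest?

213, 46 bp

The BamHI site (GGATCC) starts at position 213.
BamHI cuts after the first base of each site, so after position 213.
Linear molecule, 1 cut → 2 fragments:
  1–213 → 213 bp
  214–259 → 46 bp
Sorted largest to smallest: 213, 46 bp.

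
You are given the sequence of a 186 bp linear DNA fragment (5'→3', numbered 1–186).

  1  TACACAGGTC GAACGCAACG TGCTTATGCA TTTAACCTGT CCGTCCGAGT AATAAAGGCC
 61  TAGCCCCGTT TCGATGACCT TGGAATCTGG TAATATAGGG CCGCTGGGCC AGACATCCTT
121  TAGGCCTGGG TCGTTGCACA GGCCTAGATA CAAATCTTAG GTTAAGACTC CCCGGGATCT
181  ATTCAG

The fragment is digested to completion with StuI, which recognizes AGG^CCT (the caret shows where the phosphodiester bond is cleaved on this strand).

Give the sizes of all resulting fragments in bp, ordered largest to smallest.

66, 58, 44, 18 bp

StuI sites (AGGCCT) start at positions 56, 122, 140.
StuI cuts after base 3 of each site, so after positions 58, 124, 142.
Linear molecule, 3 cuts → 4 fragments:
  1–58 → 58 bp
  59–124 → 66 bp
  125–142 → 18 bp
  143–186 → 44 bp
Sorted largest to smallest: 66, 58, 44, 18 bp.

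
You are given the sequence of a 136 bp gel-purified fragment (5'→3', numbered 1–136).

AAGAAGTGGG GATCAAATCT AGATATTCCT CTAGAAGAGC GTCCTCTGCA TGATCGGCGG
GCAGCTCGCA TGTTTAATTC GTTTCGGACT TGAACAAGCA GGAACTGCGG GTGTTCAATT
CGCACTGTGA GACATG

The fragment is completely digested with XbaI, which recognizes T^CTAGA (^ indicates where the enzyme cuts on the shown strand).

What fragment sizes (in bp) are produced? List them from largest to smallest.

106, 18, 12 bp

XbaI sites (TCTAGA) start at positions 18, 30.
XbaI cuts after the first base of each site, so after positions 18, 30.
Linear molecule, 2 cuts → 3 fragments:
  1–18 → 18 bp
  19–30 → 12 bp
  31–136 → 106 bp
Sorted largest to smallest: 106, 18, 12 bp.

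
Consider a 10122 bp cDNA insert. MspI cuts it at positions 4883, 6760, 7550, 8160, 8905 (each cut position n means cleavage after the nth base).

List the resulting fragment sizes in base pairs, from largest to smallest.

4883, 1877, 1217, 790, 745, 610 bp

Linear molecule, 5 cuts → 6 fragments:
  4883 − 0 = 4883 bp
  6760 − 4883 = 1877 bp
  7550 − 6760 = 790 bp
  8160 − 7550 = 610 bp
  8905 − 8160 = 745 bp
  10122 − 8905 = 1217 bp
Sorted largest to smallest: 4883, 1877, 1217, 790, 745, 610 bp.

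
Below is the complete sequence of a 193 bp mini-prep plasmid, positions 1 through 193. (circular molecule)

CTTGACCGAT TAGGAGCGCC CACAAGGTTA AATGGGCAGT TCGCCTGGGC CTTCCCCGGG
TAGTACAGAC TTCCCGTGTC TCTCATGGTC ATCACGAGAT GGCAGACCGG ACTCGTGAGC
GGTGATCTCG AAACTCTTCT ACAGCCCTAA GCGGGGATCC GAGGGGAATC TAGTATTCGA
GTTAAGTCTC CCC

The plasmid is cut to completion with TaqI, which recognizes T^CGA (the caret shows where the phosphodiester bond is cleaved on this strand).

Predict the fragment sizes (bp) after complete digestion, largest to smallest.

TaqI sites (TCGA) start at positions 128, 177.
TaqI cuts after the first base of each site, so after positions 128, 177.
Circular molecule, 2 cuts → 2 fragments:
  129–177 → 49 bp
  178–193 then 1–128 → 16 + 128 = 144 bp
Sorted largest to smallest: 144, 49 bp.

144, 49 bp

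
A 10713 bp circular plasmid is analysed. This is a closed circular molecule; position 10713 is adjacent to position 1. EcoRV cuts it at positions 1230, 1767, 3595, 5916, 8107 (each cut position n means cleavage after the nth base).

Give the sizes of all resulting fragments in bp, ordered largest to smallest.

3836, 2321, 2191, 1828, 537 bp

Circular molecule, 5 cuts → 5 fragments:
  1767 − 1230 = 537 bp
  3595 − 1767 = 1828 bp
  5916 − 3595 = 2321 bp
  8107 − 5916 = 2191 bp
  wrap: 10713 − 8107 + 1230 = 3836 bp
Sorted largest to smallest: 3836, 2321, 2191, 1828, 537 bp.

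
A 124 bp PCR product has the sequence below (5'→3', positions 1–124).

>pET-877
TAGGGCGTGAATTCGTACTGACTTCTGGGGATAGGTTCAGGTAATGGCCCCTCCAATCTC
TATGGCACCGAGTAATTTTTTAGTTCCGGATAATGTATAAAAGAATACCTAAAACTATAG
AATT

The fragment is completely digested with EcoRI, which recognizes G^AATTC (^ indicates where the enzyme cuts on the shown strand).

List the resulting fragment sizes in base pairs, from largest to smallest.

115, 9 bp

The EcoRI site (GAATTC) starts at position 9.
EcoRI cuts after the first base of each site, so after position 9.
Linear molecule, 1 cut → 2 fragments:
  1–9 → 9 bp
  10–124 → 115 bp
Sorted largest to smallest: 115, 9 bp.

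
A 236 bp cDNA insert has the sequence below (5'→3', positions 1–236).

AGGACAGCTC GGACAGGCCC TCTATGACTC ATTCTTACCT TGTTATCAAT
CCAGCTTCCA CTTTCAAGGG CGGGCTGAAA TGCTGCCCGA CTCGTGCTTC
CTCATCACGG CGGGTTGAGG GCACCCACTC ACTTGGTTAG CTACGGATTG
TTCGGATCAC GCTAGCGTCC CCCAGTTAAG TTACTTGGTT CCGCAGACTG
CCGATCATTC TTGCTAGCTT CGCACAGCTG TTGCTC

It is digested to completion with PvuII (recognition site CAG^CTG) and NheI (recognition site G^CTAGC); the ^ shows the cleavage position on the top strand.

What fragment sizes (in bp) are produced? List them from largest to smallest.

161, 52, 14, 9 bp

The PvuII site (CAGCTG) starts at position 225.
PvuII cuts after base 3 of each site, so after position 227.
NheI sites (GCTAGC) start at positions 161, 213.
NheI cuts after the first base of each site, so after positions 161, 213.
Combined cut positions: 161, 213, 227.
Linear molecule, 3 cuts → 4 fragments:
  1–161 → 161 bp
  162–213 → 52 bp
  214–227 → 14 bp
  228–236 → 9 bp
Sorted largest to smallest: 161, 52, 14, 9 bp.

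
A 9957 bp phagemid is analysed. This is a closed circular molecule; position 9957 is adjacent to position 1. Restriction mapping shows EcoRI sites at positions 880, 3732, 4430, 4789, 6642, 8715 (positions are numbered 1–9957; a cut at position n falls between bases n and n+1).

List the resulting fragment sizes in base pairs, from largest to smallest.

2852, 2122, 2073, 1853, 698, 359 bp

Circular molecule, 6 cuts → 6 fragments:
  3732 − 880 = 2852 bp
  4430 − 3732 = 698 bp
  4789 − 4430 = 359 bp
  6642 − 4789 = 1853 bp
  8715 − 6642 = 2073 bp
  wrap: 9957 − 8715 + 880 = 2122 bp
Sorted largest to smallest: 2852, 2122, 2073, 1853, 698, 359 bp.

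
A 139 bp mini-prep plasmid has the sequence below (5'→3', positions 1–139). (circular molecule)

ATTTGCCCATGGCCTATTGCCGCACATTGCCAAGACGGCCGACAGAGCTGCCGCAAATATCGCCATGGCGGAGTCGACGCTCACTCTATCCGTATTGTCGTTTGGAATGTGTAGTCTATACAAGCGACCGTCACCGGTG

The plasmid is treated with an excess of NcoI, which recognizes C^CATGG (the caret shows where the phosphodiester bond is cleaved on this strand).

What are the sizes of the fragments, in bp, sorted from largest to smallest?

NcoI sites (CCATGG) start at positions 7, 63.
NcoI cuts after the first base of each site, so after positions 7, 63.
Circular molecule, 2 cuts → 2 fragments:
  8–63 → 56 bp
  64–139 then 1–7 → 76 + 7 = 83 bp
Sorted largest to smallest: 83, 56 bp.

83, 56 bp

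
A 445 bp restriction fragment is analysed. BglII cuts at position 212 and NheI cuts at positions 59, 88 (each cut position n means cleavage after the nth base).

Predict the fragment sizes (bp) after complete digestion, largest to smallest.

Combined cut positions (sorted): 59, 88, 212.
Linear molecule, 3 cuts → 4 fragments:
  59 − 0 = 59 bp
  88 − 59 = 29 bp
  212 − 88 = 124 bp
  445 − 212 = 233 bp
Sorted largest to smallest: 233, 124, 59, 29 bp.

233, 124, 59, 29 bp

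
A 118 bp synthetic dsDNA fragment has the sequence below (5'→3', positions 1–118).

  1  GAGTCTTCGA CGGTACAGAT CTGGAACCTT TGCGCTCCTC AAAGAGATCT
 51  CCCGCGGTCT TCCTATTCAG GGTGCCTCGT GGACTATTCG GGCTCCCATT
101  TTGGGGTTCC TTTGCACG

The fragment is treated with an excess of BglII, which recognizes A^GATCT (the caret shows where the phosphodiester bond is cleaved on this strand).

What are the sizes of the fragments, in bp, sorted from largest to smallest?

BglII sites (AGATCT) start at positions 17, 45.
BglII cuts after the first base of each site, so after positions 17, 45.
Linear molecule, 2 cuts → 3 fragments:
  1–17 → 17 bp
  18–45 → 28 bp
  46–118 → 73 bp
Sorted largest to smallest: 73, 28, 17 bp.

73, 28, 17 bp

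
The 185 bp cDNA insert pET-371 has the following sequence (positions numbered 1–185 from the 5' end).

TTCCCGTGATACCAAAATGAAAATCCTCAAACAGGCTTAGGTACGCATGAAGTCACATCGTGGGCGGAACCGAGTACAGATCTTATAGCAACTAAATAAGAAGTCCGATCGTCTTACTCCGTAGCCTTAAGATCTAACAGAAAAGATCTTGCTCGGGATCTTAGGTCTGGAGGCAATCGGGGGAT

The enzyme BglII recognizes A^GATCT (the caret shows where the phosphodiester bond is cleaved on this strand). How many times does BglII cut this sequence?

AGATCT occurs starting at positions 78, 130, 144.
BglII cuts at 3 sites.

3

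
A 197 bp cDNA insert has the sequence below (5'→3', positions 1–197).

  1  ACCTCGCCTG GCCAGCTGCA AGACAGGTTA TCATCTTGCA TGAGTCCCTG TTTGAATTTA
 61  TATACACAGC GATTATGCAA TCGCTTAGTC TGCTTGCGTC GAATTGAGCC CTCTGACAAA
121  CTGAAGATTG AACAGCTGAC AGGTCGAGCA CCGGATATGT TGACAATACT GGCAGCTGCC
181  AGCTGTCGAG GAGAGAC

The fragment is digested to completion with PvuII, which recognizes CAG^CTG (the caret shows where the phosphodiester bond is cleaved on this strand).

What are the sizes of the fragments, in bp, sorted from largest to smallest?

120, 40, 15, 15, 7 bp

PvuII sites (CAGCTG) start at positions 13, 133, 173, 180.
PvuII cuts after base 3 of each site, so after positions 15, 135, 175, 182.
Linear molecule, 4 cuts → 5 fragments:
  1–15 → 15 bp
  16–135 → 120 bp
  136–175 → 40 bp
  176–182 → 7 bp
  183–197 → 15 bp
Sorted largest to smallest: 120, 40, 15, 15, 7 bp.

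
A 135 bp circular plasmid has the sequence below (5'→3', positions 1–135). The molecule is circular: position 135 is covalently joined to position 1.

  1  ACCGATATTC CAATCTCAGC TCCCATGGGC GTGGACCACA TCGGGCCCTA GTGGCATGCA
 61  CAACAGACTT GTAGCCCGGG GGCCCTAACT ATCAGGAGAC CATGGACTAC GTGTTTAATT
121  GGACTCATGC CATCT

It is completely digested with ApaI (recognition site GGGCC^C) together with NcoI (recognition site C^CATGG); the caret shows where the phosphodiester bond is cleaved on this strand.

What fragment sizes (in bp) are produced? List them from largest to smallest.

ApaI sites (GGGCCC) start at positions 43, 80.
ApaI cuts after base 5 of each site (before the last base), so after positions 47, 84.
NcoI sites (CCATGG) start at positions 23, 100.
NcoI cuts after the first base of each site, so after positions 23, 100.
Combined cut positions: 23, 47, 84, 100.
Circular molecule, 4 cuts → 4 fragments:
  24–47 → 24 bp
  48–84 → 37 bp
  85–100 → 16 bp
  101–135 then 1–23 → 35 + 23 = 58 bp
Sorted largest to smallest: 58, 37, 24, 16 bp.

58, 37, 24, 16 bp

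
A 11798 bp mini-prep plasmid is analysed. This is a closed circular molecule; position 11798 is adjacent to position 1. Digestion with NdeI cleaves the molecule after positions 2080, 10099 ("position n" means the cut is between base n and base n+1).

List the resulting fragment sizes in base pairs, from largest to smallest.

Circular molecule, 2 cuts → 2 fragments:
  10099 − 2080 = 8019 bp
  wrap: 11798 − 10099 + 2080 = 3779 bp
Sorted largest to smallest: 8019, 3779 bp.

8019, 3779 bp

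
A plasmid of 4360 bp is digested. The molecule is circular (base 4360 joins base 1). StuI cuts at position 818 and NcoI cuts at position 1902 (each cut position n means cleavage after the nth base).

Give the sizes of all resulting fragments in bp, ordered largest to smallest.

Combined cut positions (sorted): 818, 1902.
Circular molecule, 2 cuts → 2 fragments:
  1902 − 818 = 1084 bp
  wrap: 4360 − 1902 + 818 = 3276 bp
Sorted largest to smallest: 3276, 1084 bp.

3276, 1084 bp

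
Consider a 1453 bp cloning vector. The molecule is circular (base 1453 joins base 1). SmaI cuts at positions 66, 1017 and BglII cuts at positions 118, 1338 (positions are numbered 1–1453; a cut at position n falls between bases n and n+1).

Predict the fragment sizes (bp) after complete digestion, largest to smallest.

899, 321, 181, 52 bp

Combined cut positions (sorted): 66, 118, 1017, 1338.
Circular molecule, 4 cuts → 4 fragments:
  118 − 66 = 52 bp
  1017 − 118 = 899 bp
  1338 − 1017 = 321 bp
  wrap: 1453 − 1338 + 66 = 181 bp
Sorted largest to smallest: 899, 321, 181, 52 bp.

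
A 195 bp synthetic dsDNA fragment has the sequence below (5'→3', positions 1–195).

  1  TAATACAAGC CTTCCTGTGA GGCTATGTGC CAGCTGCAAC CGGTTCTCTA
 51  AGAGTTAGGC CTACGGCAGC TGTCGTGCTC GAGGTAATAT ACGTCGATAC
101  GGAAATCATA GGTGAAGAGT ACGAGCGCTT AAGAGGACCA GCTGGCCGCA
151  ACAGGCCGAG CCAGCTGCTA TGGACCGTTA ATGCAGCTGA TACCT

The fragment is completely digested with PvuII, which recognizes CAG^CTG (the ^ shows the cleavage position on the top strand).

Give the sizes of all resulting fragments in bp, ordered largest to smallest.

PvuII sites (CAGCTG) start at positions 31, 67, 139, 162, 184.
PvuII cuts after base 3 of each site, so after positions 33, 69, 141, 164, 186.
Linear molecule, 5 cuts → 6 fragments:
  1–33 → 33 bp
  34–69 → 36 bp
  70–141 → 72 bp
  142–164 → 23 bp
  165–186 → 22 bp
  187–195 → 9 bp
Sorted largest to smallest: 72, 36, 33, 23, 22, 9 bp.

72, 36, 33, 23, 22, 9 bp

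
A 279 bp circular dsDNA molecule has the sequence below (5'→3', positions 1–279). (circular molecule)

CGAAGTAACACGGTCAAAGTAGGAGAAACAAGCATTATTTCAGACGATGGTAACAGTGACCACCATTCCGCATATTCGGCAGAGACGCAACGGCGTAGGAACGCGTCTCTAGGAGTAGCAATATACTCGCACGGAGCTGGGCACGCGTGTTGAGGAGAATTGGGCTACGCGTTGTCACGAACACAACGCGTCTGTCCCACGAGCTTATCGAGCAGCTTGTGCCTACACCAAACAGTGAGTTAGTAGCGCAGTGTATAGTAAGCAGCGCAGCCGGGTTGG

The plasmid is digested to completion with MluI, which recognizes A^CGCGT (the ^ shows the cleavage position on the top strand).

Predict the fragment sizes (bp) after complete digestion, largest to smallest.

MluI sites (ACGCGT) start at positions 101, 143, 167, 186.
MluI cuts after the first base of each site, so after positions 101, 143, 167, 186.
Circular molecule, 4 cuts → 4 fragments:
  102–143 → 42 bp
  144–167 → 24 bp
  168–186 → 19 bp
  187–279 then 1–101 → 93 + 101 = 194 bp
Sorted largest to smallest: 194, 42, 24, 19 bp.

194, 42, 24, 19 bp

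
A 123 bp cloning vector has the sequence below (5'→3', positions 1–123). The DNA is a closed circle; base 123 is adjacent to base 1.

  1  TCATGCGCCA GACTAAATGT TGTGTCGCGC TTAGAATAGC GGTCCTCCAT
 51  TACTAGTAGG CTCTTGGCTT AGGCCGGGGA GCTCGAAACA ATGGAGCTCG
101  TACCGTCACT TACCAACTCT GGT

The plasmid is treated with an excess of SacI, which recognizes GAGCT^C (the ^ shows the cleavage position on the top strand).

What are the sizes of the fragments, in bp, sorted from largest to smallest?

SacI sites (GAGCTC) start at positions 79, 94.
SacI cuts after base 5 of each site (before the last base), so after positions 83, 98.
Circular molecule, 2 cuts → 2 fragments:
  84–98 → 15 bp
  99–123 then 1–83 → 25 + 83 = 108 bp
Sorted largest to smallest: 108, 15 bp.

108, 15 bp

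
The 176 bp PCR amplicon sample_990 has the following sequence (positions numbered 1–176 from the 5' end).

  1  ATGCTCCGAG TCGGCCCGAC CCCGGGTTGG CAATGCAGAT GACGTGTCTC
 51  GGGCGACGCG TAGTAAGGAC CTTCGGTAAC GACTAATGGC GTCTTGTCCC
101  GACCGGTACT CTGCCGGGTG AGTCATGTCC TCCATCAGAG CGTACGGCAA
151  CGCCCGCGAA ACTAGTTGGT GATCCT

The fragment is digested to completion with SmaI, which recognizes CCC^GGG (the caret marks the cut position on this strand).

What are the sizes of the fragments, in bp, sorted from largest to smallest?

153, 23 bp

The SmaI site (CCCGGG) starts at position 21.
SmaI cuts after base 3 of each site, so after position 23.
Linear molecule, 1 cut → 2 fragments:
  1–23 → 23 bp
  24–176 → 153 bp
Sorted largest to smallest: 153, 23 bp.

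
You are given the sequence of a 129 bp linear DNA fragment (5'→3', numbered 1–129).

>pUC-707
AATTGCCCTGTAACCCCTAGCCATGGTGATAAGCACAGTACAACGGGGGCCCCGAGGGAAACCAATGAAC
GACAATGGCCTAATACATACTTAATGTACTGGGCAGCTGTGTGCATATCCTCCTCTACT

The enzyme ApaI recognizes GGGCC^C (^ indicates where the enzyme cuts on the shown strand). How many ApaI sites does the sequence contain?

1

GGGCCC occurs starting at position 47.
ApaI cuts at 1 site.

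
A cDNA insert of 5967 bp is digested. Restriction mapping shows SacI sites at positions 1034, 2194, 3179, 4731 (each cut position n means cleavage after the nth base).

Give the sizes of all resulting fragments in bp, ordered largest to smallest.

Linear molecule, 4 cuts → 5 fragments:
  1034 − 0 = 1034 bp
  2194 − 1034 = 1160 bp
  3179 − 2194 = 985 bp
  4731 − 3179 = 1552 bp
  5967 − 4731 = 1236 bp
Sorted largest to smallest: 1552, 1236, 1160, 1034, 985 bp.

1552, 1236, 1160, 1034, 985 bp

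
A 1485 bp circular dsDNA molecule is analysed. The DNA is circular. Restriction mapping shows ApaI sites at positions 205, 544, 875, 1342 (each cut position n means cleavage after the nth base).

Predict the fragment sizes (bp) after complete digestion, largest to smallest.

Circular molecule, 4 cuts → 4 fragments:
  544 − 205 = 339 bp
  875 − 544 = 331 bp
  1342 − 875 = 467 bp
  wrap: 1485 − 1342 + 205 = 348 bp
Sorted largest to smallest: 467, 348, 339, 331 bp.

467, 348, 339, 331 bp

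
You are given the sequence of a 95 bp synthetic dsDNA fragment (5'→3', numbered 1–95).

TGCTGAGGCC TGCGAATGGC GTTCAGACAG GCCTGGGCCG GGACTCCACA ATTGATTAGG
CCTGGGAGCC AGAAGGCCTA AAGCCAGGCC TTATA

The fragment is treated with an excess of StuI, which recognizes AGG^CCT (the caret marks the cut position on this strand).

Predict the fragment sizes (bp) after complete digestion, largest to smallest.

29, 23, 16, 12, 8, 7 bp

StuI sites (AGGCCT) start at positions 6, 29, 58, 74, 86.
StuI cuts after base 3 of each site, so after positions 8, 31, 60, 76, 88.
Linear molecule, 5 cuts → 6 fragments:
  1–8 → 8 bp
  9–31 → 23 bp
  32–60 → 29 bp
  61–76 → 16 bp
  77–88 → 12 bp
  89–95 → 7 bp
Sorted largest to smallest: 29, 23, 16, 12, 8, 7 bp.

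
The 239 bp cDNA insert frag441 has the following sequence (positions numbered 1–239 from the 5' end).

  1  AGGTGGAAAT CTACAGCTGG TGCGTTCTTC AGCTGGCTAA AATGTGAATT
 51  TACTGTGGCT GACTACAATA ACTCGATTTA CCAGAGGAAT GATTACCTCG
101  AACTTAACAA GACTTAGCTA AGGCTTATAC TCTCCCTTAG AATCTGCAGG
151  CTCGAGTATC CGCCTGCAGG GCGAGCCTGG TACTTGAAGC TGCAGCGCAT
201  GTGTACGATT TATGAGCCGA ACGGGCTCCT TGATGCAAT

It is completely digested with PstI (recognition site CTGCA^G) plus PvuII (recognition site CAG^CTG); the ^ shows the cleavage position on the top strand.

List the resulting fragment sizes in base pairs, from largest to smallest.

PstI sites (CTGCAG) start at positions 144, 164, 190.
PstI cuts after base 5 of each site (before the last base), so after positions 148, 168, 194.
PvuII sites (CAGCTG) start at positions 14, 30.
PvuII cuts after base 3 of each site, so after positions 16, 32.
Combined cut positions: 16, 32, 148, 168, 194.
Linear molecule, 5 cuts → 6 fragments:
  1–16 → 16 bp
  17–32 → 16 bp
  33–148 → 116 bp
  149–168 → 20 bp
  169–194 → 26 bp
  195–239 → 45 bp
Sorted largest to smallest: 116, 45, 26, 20, 16, 16 bp.

116, 45, 26, 20, 16, 16 bp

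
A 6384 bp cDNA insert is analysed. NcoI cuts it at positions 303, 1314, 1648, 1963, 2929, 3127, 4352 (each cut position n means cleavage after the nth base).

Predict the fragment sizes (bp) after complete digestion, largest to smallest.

2032, 1225, 1011, 966, 334, 315, 303, 198 bp

Linear molecule, 7 cuts → 8 fragments:
  303 − 0 = 303 bp
  1314 − 303 = 1011 bp
  1648 − 1314 = 334 bp
  1963 − 1648 = 315 bp
  2929 − 1963 = 966 bp
  3127 − 2929 = 198 bp
  4352 − 3127 = 1225 bp
  6384 − 4352 = 2032 bp
Sorted largest to smallest: 2032, 1225, 1011, 966, 334, 315, 303, 198 bp.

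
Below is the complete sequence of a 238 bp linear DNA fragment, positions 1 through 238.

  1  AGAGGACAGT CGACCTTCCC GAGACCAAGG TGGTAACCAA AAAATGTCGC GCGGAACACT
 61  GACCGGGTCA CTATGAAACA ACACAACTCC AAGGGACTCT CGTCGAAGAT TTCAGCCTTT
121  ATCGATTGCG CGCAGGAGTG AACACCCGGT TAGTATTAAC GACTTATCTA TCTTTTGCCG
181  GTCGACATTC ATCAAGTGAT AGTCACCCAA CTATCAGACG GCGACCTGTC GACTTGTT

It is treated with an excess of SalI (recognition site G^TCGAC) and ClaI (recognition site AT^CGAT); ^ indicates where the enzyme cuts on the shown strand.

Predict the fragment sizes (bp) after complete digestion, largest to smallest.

SalI sites (GTCGAC) start at positions 9, 181, 228.
SalI cuts after the first base of each site, so after positions 9, 181, 228.
The ClaI site (ATCGAT) starts at position 121.
ClaI cuts after base 2 of each site, so after position 122.
Combined cut positions: 9, 122, 181, 228.
Linear molecule, 4 cuts → 5 fragments:
  1–9 → 9 bp
  10–122 → 113 bp
  123–181 → 59 bp
  182–228 → 47 bp
  229–238 → 10 bp
Sorted largest to smallest: 113, 59, 47, 10, 9 bp.

113, 59, 47, 10, 9 bp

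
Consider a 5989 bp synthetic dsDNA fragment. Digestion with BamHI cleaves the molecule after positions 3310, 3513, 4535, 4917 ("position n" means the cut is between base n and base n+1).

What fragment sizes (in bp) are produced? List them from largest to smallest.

3310, 1072, 1022, 382, 203 bp

Linear molecule, 4 cuts → 5 fragments:
  3310 − 0 = 3310 bp
  3513 − 3310 = 203 bp
  4535 − 3513 = 1022 bp
  4917 − 4535 = 382 bp
  5989 − 4917 = 1072 bp
Sorted largest to smallest: 3310, 1072, 1022, 382, 203 bp.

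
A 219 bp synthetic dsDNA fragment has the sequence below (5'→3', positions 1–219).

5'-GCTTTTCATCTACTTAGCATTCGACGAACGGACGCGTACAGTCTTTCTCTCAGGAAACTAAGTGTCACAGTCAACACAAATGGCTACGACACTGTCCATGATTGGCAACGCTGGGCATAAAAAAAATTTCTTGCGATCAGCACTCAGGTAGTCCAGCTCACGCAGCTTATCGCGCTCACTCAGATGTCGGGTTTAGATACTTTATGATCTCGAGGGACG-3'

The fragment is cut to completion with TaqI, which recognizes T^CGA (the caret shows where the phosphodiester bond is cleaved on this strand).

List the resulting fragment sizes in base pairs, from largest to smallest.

TaqI sites (TCGA) start at positions 21, 210.
TaqI cuts after the first base of each site, so after positions 21, 210.
Linear molecule, 2 cuts → 3 fragments:
  1–21 → 21 bp
  22–210 → 189 bp
  211–219 → 9 bp
Sorted largest to smallest: 189, 21, 9 bp.

189, 21, 9 bp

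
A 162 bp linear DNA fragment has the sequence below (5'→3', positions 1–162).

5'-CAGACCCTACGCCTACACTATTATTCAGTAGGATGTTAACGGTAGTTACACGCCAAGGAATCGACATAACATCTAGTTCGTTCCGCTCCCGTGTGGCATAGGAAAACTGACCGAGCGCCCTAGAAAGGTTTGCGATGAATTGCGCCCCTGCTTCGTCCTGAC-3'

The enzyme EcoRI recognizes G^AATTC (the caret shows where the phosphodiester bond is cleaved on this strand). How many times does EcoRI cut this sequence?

No occurrence of GAATTC is present in the sequence.
EcoRI does not cut: 0 sites.

0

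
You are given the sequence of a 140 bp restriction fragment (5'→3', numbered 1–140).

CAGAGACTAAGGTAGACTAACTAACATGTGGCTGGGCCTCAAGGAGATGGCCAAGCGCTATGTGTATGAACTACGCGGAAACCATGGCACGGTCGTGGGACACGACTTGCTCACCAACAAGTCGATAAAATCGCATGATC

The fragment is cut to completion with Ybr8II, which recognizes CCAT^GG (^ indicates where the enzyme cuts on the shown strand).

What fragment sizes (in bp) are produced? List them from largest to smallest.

85, 55 bp

The Ybr8II site (CCATGG) starts at position 82.
Ybr8II cuts after base 4 of each site, so after position 85.
Linear molecule, 1 cut → 2 fragments:
  1–85 → 85 bp
  86–140 → 55 bp
Sorted largest to smallest: 85, 55 bp.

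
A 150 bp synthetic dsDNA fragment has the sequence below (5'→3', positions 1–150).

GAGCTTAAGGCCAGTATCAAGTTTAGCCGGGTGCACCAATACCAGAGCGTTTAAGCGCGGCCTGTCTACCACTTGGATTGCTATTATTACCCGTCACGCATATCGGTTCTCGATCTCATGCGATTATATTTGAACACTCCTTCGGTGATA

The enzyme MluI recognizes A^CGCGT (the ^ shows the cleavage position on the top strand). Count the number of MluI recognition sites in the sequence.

No occurrence of ACGCGT is present in the sequence.
MluI does not cut: 0 sites.

0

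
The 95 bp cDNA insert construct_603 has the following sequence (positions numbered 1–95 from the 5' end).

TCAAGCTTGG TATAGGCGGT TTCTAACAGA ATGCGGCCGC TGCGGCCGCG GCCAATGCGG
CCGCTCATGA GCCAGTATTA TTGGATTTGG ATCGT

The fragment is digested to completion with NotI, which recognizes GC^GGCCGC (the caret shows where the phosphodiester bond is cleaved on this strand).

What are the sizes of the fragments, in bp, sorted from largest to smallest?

37, 34, 15, 9 bp

NotI sites (GCGGCCGC) start at positions 33, 42, 57.
NotI cuts after base 2 of each site, so after positions 34, 43, 58.
Linear molecule, 3 cuts → 4 fragments:
  1–34 → 34 bp
  35–43 → 9 bp
  44–58 → 15 bp
  59–95 → 37 bp
Sorted largest to smallest: 37, 34, 15, 9 bp.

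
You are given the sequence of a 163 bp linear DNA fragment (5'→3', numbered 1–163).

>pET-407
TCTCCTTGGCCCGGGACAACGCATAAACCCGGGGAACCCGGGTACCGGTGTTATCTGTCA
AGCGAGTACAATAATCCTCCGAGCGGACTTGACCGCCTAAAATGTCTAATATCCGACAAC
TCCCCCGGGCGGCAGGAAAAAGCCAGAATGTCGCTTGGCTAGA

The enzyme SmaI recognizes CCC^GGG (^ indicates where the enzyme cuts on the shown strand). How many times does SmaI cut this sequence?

CCCGGG occurs starting at positions 10, 28, 37, 124.
SmaI cuts at 4 sites.

4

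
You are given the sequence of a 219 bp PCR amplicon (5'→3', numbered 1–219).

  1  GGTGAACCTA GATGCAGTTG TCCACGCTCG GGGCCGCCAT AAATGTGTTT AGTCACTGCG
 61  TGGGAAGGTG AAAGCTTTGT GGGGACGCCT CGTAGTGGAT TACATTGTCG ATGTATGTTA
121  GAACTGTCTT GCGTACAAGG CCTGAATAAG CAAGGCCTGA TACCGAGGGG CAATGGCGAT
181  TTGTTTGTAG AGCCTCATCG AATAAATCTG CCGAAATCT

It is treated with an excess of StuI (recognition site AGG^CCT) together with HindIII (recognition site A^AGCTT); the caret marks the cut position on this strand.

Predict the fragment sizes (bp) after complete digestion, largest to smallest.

StuI sites (AGGCCT) start at positions 138, 153.
StuI cuts after base 3 of each site, so after positions 140, 155.
The HindIII site (AAGCTT) starts at position 72.
HindIII cuts after the first base of each site, so after position 72.
Combined cut positions: 72, 140, 155.
Linear molecule, 3 cuts → 4 fragments:
  1–72 → 72 bp
  73–140 → 68 bp
  141–155 → 15 bp
  156–219 → 64 bp
Sorted largest to smallest: 72, 68, 64, 15 bp.

72, 68, 64, 15 bp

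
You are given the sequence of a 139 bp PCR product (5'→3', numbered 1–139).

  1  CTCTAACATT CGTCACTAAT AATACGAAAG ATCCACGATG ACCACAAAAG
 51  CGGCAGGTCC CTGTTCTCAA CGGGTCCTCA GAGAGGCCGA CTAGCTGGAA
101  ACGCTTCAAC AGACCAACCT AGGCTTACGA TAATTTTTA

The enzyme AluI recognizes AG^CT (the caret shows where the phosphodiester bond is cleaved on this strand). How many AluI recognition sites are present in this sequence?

1

AGCT occurs starting at position 93.
AluI cuts at 1 site.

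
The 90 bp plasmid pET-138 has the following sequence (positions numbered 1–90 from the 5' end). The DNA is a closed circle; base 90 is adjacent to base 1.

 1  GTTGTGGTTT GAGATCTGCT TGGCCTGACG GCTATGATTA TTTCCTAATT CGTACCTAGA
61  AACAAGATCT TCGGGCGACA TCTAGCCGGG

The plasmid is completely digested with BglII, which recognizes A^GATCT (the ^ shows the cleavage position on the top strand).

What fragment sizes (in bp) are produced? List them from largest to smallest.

53, 37 bp

BglII sites (AGATCT) start at positions 12, 65.
BglII cuts after the first base of each site, so after positions 12, 65.
Circular molecule, 2 cuts → 2 fragments:
  13–65 → 53 bp
  66–90 then 1–12 → 25 + 12 = 37 bp
Sorted largest to smallest: 53, 37 bp.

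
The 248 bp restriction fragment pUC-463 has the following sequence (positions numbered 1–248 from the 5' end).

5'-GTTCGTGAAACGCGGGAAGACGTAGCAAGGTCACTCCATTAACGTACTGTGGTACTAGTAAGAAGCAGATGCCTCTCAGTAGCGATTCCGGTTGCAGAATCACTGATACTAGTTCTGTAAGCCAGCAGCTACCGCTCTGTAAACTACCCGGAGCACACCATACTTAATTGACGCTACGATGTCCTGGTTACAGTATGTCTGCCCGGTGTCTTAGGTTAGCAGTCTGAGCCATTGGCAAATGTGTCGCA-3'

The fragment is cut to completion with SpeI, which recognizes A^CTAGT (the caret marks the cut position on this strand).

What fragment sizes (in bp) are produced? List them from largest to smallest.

SpeI sites (ACTAGT) start at positions 54, 108.
SpeI cuts after the first base of each site, so after positions 54, 108.
Linear molecule, 2 cuts → 3 fragments:
  1–54 → 54 bp
  55–108 → 54 bp
  109–248 → 140 bp
Sorted largest to smallest: 140, 54, 54 bp.

140, 54, 54 bp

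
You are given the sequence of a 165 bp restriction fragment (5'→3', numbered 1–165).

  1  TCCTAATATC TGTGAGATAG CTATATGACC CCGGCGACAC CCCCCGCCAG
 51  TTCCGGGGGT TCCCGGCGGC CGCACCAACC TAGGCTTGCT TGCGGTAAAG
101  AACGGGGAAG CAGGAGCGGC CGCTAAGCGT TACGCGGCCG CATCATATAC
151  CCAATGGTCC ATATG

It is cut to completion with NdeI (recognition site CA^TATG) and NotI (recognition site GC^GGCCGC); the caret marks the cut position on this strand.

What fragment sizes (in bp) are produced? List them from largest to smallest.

The NdeI site (CATATG) starts at position 160.
NdeI cuts after base 2 of each site, so after position 161.
NotI sites (GCGGCCGC) start at positions 66, 116, 134.
NotI cuts after base 2 of each site, so after positions 67, 117, 135.
Combined cut positions: 67, 117, 135, 161.
Linear molecule, 4 cuts → 5 fragments:
  1–67 → 67 bp
  68–117 → 50 bp
  118–135 → 18 bp
  136–161 → 26 bp
  162–165 → 4 bp
Sorted largest to smallest: 67, 50, 26, 18, 4 bp.

67, 50, 26, 18, 4 bp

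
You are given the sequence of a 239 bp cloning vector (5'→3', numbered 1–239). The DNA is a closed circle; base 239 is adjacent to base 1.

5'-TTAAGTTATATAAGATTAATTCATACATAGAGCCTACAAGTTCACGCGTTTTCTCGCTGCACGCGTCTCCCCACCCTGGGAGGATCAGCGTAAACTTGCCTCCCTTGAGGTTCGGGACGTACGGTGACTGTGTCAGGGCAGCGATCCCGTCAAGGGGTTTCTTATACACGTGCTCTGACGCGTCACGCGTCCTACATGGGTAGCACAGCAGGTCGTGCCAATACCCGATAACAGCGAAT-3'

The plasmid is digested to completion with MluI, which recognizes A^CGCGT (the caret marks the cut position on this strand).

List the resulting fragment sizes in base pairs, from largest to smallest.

117, 98, 17, 7 bp

MluI sites (ACGCGT) start at positions 44, 61, 178, 185.
MluI cuts after the first base of each site, so after positions 44, 61, 178, 185.
Circular molecule, 4 cuts → 4 fragments:
  45–61 → 17 bp
  62–178 → 117 bp
  179–185 → 7 bp
  186–239 then 1–44 → 54 + 44 = 98 bp
Sorted largest to smallest: 117, 98, 17, 7 bp.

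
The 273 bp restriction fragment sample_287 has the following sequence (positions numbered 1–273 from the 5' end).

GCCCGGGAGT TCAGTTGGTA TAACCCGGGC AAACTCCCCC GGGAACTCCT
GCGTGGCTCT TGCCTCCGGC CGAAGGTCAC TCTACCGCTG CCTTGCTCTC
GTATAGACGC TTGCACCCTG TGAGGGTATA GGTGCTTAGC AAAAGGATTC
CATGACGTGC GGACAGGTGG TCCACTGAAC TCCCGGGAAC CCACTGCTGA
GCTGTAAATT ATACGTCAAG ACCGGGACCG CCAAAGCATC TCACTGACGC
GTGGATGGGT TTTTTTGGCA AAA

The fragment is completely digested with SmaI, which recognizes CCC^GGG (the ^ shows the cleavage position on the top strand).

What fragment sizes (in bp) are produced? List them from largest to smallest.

SmaI sites (CCCGGG) start at positions 2, 24, 38, 182.
SmaI cuts after base 3 of each site, so after positions 4, 26, 40, 184.
Linear molecule, 4 cuts → 5 fragments:
  1–4 → 4 bp
  5–26 → 22 bp
  27–40 → 14 bp
  41–184 → 144 bp
  185–273 → 89 bp
Sorted largest to smallest: 144, 89, 22, 14, 4 bp.

144, 89, 22, 14, 4 bp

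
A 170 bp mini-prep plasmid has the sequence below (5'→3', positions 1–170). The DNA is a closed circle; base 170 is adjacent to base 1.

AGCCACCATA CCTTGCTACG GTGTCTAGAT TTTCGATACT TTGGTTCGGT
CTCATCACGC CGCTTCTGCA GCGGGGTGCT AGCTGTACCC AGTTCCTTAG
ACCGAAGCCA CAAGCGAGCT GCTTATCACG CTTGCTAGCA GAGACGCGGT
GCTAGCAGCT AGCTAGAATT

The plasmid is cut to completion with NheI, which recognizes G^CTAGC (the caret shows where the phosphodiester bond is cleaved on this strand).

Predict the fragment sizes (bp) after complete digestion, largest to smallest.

NheI sites (GCTAGC) start at positions 78, 134, 151, 158.
NheI cuts after the first base of each site, so after positions 78, 134, 151, 158.
Circular molecule, 4 cuts → 4 fragments:
  79–134 → 56 bp
  135–151 → 17 bp
  152–158 → 7 bp
  159–170 then 1–78 → 12 + 78 = 90 bp
Sorted largest to smallest: 90, 56, 17, 7 bp.

90, 56, 17, 7 bp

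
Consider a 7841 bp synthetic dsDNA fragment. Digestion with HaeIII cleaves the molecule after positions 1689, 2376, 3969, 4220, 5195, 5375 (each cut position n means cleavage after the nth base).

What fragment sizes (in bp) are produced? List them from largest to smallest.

2466, 1689, 1593, 975, 687, 251, 180 bp

Linear molecule, 6 cuts → 7 fragments:
  1689 − 0 = 1689 bp
  2376 − 1689 = 687 bp
  3969 − 2376 = 1593 bp
  4220 − 3969 = 251 bp
  5195 − 4220 = 975 bp
  5375 − 5195 = 180 bp
  7841 − 5375 = 2466 bp
Sorted largest to smallest: 2466, 1689, 1593, 975, 687, 251, 180 bp.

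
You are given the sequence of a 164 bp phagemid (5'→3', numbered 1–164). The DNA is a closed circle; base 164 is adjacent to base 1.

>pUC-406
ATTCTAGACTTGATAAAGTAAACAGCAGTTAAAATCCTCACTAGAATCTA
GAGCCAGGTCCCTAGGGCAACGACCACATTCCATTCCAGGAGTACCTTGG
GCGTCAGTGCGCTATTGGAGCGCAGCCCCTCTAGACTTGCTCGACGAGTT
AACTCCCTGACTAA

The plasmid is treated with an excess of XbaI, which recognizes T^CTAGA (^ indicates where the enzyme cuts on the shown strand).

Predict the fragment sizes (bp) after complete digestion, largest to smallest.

XbaI sites (TCTAGA) start at positions 3, 47, 130.
XbaI cuts after the first base of each site, so after positions 3, 47, 130.
Circular molecule, 3 cuts → 3 fragments:
  4–47 → 44 bp
  48–130 → 83 bp
  131–164 then 1–3 → 34 + 3 = 37 bp
Sorted largest to smallest: 83, 44, 37 bp.

83, 44, 37 bp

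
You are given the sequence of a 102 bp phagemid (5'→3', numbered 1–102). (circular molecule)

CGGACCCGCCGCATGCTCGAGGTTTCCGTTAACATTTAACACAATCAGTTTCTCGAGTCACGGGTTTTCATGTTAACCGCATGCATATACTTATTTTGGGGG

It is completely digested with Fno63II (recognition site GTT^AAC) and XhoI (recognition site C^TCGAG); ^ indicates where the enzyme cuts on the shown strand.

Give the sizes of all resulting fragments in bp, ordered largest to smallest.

Fno63II sites (GTTAAC) start at positions 28, 72.
Fno63II cuts after base 3 of each site, so after positions 30, 74.
XhoI sites (CTCGAG) start at positions 16, 52.
XhoI cuts after the first base of each site, so after positions 16, 52.
Combined cut positions: 16, 30, 52, 74.
Circular molecule, 4 cuts → 4 fragments:
  17–30 → 14 bp
  31–52 → 22 bp
  53–74 → 22 bp
  75–102 then 1–16 → 28 + 16 = 44 bp
Sorted largest to smallest: 44, 22, 22, 14 bp.

44, 22, 22, 14 bp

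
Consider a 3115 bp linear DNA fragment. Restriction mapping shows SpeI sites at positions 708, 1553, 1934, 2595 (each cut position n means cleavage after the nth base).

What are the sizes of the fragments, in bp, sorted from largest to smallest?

Linear molecule, 4 cuts → 5 fragments:
  708 − 0 = 708 bp
  1553 − 708 = 845 bp
  1934 − 1553 = 381 bp
  2595 − 1934 = 661 bp
  3115 − 2595 = 520 bp
Sorted largest to smallest: 845, 708, 661, 520, 381 bp.

845, 708, 661, 520, 381 bp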